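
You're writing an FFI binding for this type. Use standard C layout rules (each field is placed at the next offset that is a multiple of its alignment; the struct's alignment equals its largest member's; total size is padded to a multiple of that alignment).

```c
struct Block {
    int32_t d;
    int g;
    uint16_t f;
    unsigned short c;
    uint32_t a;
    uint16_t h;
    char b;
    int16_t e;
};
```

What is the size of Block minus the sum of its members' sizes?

3

0..4  d  (4B, 4-aligned)
4..8  g  (4B, 4-aligned)
8..10  f  (2B, 2-aligned)
10..12  c  (2B, 2-aligned)
12..16  a  (4B, 4-aligned)
16..18  h  (2B, 2-aligned)
18..19  b  (1B, 1-aligned)
19..20  -- padding (1B)
20..22  e  (2B, 2-aligned)
22..24  -- tail padding (2B)
sizeof = 24, alignof = 4
data bytes 21, size 24 → padding 3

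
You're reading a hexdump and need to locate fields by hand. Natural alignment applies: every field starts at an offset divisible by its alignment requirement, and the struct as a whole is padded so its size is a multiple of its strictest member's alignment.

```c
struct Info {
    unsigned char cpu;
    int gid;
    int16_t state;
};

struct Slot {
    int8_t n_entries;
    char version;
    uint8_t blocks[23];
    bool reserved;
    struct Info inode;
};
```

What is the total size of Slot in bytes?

40 bytes

Info: @0: cpu [1B, align 1] → 1; +3 pad (align 4); @4: gid [4B, align 4] → 8; @8: state [2B, align 2] → 10; +2 tail pad (align 4); size 12, align 4
@0: n_entries [1B, align 1] → 1
@1: version [1B, align 1] → 2
@2: blocks [23B, align 1] → 25
@25: reserved [1B, align 1] → 26
+2 pad (align 4)
@28: inode [12B, align 4] → 40
size 40, align 4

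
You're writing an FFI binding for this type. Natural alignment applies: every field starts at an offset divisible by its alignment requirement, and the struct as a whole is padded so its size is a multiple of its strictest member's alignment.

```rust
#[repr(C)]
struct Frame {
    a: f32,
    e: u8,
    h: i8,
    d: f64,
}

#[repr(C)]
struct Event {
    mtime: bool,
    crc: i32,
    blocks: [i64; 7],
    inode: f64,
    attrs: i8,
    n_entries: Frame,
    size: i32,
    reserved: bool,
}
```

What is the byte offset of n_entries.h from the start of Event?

85

Frame: a at 0 (size 4, align 4) → ends 4; e at 4 (size 1, align 1) → ends 5; h at 5 (size 1, align 1) → ends 6; pad 2 to align 8 for d; d at 8 (size 8, align 8) → ends 16; total 16 bytes, alignment 8
mtime at 0 (size 1, align 1) → ends 1
pad 3 to align 4 for crc
crc at 4 (size 4, align 4) → ends 8
blocks at 8 (size 56, align 8) → ends 64
inode at 64 (size 8, align 8) → ends 72
attrs at 72 (size 1, align 1) → ends 73
pad 7 to align 8 for n_entries
n_entries at 80 (size 16, align 8) → ends 96
within Frame: h at 5
80 + 5 = 85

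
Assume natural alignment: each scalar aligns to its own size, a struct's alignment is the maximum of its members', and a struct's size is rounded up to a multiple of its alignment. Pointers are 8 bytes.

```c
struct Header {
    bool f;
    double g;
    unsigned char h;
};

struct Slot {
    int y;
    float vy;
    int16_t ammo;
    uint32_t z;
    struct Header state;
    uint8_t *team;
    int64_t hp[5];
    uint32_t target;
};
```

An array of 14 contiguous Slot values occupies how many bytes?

1344

Header: @0: f [1B, align 1] → 1; +7 pad (align 8); @8: g [8B, align 8] → 16; @16: h [1B, align 1] → 17; +7 tail pad (align 8); size 24, align 8
@0: y [4B, align 4] → 4
@4: vy [4B, align 4] → 8
@8: ammo [2B, align 2] → 10
+2 pad (align 4)
@12: z [4B, align 4] → 16
@16: state [24B, align 8] → 40
@40: team [8B, align 8] → 48
@48: hp [40B, align 8] → 88
@88: target [4B, align 4] → 92
+4 tail pad (align 8)
size 96, align 8
array of 14: 14 × 96 = 1344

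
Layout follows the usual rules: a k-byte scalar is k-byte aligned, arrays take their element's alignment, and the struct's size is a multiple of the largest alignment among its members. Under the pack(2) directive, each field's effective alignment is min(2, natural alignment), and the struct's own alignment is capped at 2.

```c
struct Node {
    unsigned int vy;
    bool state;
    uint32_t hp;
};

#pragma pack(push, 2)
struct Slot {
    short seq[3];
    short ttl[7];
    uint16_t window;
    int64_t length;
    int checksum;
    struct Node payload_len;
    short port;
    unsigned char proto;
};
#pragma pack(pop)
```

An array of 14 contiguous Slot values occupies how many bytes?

700

Node: vy at 0 (size 4, align 4) → ends 4; state at 4 (size 1, align 1) → ends 5; pad 3 to align 4 for hp; hp at 8 (size 4, align 4) → ends 12; total 12 bytes, alignment 4
seq at 0 (size 6, align 2) → ends 6
ttl at 6 (size 14, align 2) → ends 20
window at 20 (size 2, align 2) → ends 22
length at 22 (size 8, align 2) → ends 30
checksum at 30 (size 4, align 2) → ends 34
payload_len at 34 (size 12, align 2) → ends 46
port at 46 (size 2, align 2) → ends 48
proto at 48 (size 1, align 1) → ends 49
tail pad 1 to reach multiple of 2
total 50 bytes, alignment 2
array of 14: 14 × 50 = 700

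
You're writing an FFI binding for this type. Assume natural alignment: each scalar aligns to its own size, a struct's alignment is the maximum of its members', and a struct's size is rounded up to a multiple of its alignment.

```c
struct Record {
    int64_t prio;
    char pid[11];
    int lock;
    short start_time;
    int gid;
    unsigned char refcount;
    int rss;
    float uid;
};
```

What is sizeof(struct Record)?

prio at 0 (size 8, align 8) → ends 8
pid at 8 (size 11, align 1) → ends 19
pad 1 to align 4 for lock
lock at 20 (size 4, align 4) → ends 24
start_time at 24 (size 2, align 2) → ends 26
pad 2 to align 4 for gid
gid at 28 (size 4, align 4) → ends 32
refcount at 32 (size 1, align 1) → ends 33
pad 3 to align 4 for rss
rss at 36 (size 4, align 4) → ends 40
uid at 40 (size 4, align 4) → ends 44
tail pad 4 to reach multiple of 8
total 48 bytes, alignment 8

48 bytes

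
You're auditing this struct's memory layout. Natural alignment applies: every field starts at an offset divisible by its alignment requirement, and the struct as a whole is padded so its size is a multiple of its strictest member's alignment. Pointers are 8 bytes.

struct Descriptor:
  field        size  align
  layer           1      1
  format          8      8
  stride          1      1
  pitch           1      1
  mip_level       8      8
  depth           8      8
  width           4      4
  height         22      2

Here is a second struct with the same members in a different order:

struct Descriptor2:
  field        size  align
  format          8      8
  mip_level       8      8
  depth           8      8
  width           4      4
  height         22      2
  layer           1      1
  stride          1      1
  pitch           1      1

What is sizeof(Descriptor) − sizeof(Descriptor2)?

16

@0: layer [1B, align 1] → 1
+7 pad (align 8)
@8: format [8B, align 8] → 16
@16: stride [1B, align 1] → 17
@17: pitch [1B, align 1] → 18
+6 pad (align 8)
@24: mip_level [8B, align 8] → 32
@32: depth [8B, align 8] → 40
@40: width [4B, align 4] → 44
@44: height [22B, align 2] → 66
+6 tail pad (align 8)
size 72, align 8
— Descriptor2 —
@0: format [8B, align 8] → 8
@8: mip_level [8B, align 8] → 16
@16: depth [8B, align 8] → 24
@24: width [4B, align 4] → 28
@28: height [22B, align 2] → 50
@50: layer [1B, align 1] → 51
@51: stride [1B, align 1] → 52
@52: pitch [1B, align 1] → 53
+3 tail pad (align 8)
size 56, align 8
72 − 56 = 16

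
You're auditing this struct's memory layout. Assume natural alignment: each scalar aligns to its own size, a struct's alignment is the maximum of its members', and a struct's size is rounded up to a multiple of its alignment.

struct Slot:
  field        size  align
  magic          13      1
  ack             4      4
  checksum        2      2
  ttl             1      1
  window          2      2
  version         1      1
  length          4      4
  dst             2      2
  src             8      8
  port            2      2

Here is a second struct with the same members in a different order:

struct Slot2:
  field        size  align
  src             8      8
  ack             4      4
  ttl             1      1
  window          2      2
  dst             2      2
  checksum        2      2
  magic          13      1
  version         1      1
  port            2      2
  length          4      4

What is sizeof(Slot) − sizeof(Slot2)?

magic at 0 (size 13, align 1) → ends 13
pad 3 to align 4 for ack
ack at 16 (size 4, align 4) → ends 20
checksum at 20 (size 2, align 2) → ends 22
ttl at 22 (size 1, align 1) → ends 23
pad 1 to align 2 for window
window at 24 (size 2, align 2) → ends 26
version at 26 (size 1, align 1) → ends 27
pad 1 to align 4 for length
length at 28 (size 4, align 4) → ends 32
dst at 32 (size 2, align 2) → ends 34
pad 6 to align 8 for src
src at 40 (size 8, align 8) → ends 48
port at 48 (size 2, align 2) → ends 50
tail pad 6 to reach multiple of 8
total 56 bytes, alignment 8
— Slot2 —
src at 0 (size 8, align 8) → ends 8
ack at 8 (size 4, align 4) → ends 12
ttl at 12 (size 1, align 1) → ends 13
pad 1 to align 2 for window
window at 14 (size 2, align 2) → ends 16
dst at 16 (size 2, align 2) → ends 18
checksum at 18 (size 2, align 2) → ends 20
magic at 20 (size 13, align 1) → ends 33
version at 33 (size 1, align 1) → ends 34
port at 34 (size 2, align 2) → ends 36
length at 36 (size 4, align 4) → ends 40
total 40 bytes, alignment 8
56 − 40 = 16

16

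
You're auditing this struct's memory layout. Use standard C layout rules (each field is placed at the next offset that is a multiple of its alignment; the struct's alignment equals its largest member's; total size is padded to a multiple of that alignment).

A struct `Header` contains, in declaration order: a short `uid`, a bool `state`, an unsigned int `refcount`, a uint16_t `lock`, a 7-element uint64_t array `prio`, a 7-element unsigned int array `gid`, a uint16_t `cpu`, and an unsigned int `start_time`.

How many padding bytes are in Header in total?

0..2  uid  (2B, 2-aligned)
2..3  state  (1B, 1-aligned)
3..4  -- padding (1B)
4..8  refcount  (4B, 4-aligned)
8..10  lock  (2B, 2-aligned)
10..16  -- padding (6B)
16..72  prio  (56B, 8-aligned)
72..100  gid  (28B, 4-aligned)
100..102  cpu  (2B, 2-aligned)
102..104  -- padding (2B)
104..108  start_time  (4B, 4-aligned)
108..112  -- tail padding (4B)
sizeof = 112, alignof = 8
data bytes 99, size 112 → padding 13

13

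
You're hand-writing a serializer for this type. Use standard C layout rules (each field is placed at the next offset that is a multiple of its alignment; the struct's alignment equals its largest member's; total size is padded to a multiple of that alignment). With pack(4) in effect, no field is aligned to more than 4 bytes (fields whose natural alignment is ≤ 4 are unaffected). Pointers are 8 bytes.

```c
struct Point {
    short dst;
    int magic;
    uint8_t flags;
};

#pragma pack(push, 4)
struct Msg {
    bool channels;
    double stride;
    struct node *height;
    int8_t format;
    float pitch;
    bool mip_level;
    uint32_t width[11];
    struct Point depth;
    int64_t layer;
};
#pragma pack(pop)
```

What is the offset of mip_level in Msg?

28

Point: 0..2  dst  (2B, 2-aligned); 2..4  -- padding (2B); 4..8  magic  (4B, 4-aligned); 8..9  flags  (1B, 1-aligned); 9..12  -- tail padding (3B); sizeof = 12, alignof = 4
0..1  channels  (1B, 1-aligned)
1..4  -- padding (3B)
4..12  stride  (8B, 4-aligned)
12..20  height  (8B, 4-aligned)
20..21  format  (1B, 1-aligned)
21..24  -- padding (3B)
24..28  pitch  (4B, 4-aligned)
28..29  mip_level  (1B, 1-aligned)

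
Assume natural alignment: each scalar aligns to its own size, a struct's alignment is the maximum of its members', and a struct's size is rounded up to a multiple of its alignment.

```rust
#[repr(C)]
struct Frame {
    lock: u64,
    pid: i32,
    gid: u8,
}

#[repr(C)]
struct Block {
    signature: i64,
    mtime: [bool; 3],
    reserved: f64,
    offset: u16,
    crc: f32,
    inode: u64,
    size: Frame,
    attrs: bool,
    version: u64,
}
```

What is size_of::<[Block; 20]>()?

Frame: 0..8  lock  (8B, 8-aligned); 8..12  pid  (4B, 4-aligned); 12..13  gid  (1B, 1-aligned); 13..16  -- tail padding (3B); sizeof = 16, alignof = 8
0..8  signature  (8B, 8-aligned)
8..11  mtime  (3B, 1-aligned)
11..16  -- padding (5B)
16..24  reserved  (8B, 8-aligned)
24..26  offset  (2B, 2-aligned)
26..28  -- padding (2B)
28..32  crc  (4B, 4-aligned)
32..40  inode  (8B, 8-aligned)
40..56  size  (16B, 8-aligned)
56..57  attrs  (1B, 1-aligned)
57..64  -- padding (7B)
64..72  version  (8B, 8-aligned)
sizeof = 72, alignof = 8
array of 20: 20 × 72 = 1440

1440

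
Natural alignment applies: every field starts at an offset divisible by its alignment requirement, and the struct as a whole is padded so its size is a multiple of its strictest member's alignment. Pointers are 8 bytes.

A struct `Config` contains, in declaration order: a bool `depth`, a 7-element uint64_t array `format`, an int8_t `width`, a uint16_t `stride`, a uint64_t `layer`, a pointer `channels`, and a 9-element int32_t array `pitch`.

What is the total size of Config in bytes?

@0: depth [1B, align 1] → 1
+7 pad (align 8)
@8: format [56B, align 8] → 64
@64: width [1B, align 1] → 65
+1 pad (align 2)
@66: stride [2B, align 2] → 68
+4 pad (align 8)
@72: layer [8B, align 8] → 80
@80: channels [8B, align 8] → 88
@88: pitch [36B, align 4] → 124
+4 tail pad (align 8)
size 128, align 8

128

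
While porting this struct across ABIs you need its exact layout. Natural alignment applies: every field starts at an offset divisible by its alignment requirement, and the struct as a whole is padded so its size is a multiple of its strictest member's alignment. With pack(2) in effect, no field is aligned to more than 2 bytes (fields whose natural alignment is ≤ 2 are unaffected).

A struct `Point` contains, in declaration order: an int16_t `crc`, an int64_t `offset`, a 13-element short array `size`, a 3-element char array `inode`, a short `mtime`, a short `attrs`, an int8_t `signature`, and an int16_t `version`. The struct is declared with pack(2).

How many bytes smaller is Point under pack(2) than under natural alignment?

8

natural layout:
  @0: crc [2B, align 2] → 2
  +6 pad (align 8)
  @8: offset [8B, align 8] → 16
  @16: size [26B, align 2] → 42
  @42: inode [3B, align 1] → 45
  +1 pad (align 2)
  @46: mtime [2B, align 2] → 48
  @48: attrs [2B, align 2] → 50
  @50: signature [1B, align 1] → 51
  +1 pad (align 2)
  @52: version [2B, align 2] → 54
  +2 tail pad (align 8)
  size 56, align 8
packed(2) layout:
  @0: crc [2B, align 2] → 2
  @2: offset [8B, align 2] → 10
  @10: size [26B, align 2] → 36
  @36: inode [3B, align 1] → 39
  +1 pad (align 2)
  @40: mtime [2B, align 2] → 42
  @42: attrs [2B, align 2] → 44
  @44: signature [1B, align 1] → 45
  +1 pad (align 2)
  @46: version [2B, align 2] → 48
  size 48, align 2
56 − 48 = 8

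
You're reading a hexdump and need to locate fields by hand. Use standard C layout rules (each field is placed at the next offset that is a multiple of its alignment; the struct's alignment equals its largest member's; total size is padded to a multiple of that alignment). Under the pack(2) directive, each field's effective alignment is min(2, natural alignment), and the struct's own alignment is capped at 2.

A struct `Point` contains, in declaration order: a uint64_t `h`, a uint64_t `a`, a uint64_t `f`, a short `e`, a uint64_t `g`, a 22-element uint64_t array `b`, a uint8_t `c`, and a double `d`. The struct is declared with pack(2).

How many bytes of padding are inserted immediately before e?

0

h at 0 (size 8, align 2) → ends 8
a at 8 (size 8, align 2) → ends 16
f at 16 (size 8, align 2) → ends 24
e at 24 (size 2, align 2) → ends 26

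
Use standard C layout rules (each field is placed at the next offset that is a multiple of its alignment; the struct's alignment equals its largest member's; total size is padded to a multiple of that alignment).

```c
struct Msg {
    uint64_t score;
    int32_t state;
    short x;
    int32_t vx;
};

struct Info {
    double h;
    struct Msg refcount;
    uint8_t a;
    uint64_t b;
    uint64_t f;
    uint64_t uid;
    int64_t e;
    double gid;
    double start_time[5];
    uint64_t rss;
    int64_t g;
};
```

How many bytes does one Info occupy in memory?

136

Msg: @0: score [8B, align 8] → 8; @8: state [4B, align 4] → 12; @12: x [2B, align 2] → 14; +2 pad (align 4); @16: vx [4B, align 4] → 20; +4 tail pad (align 8); size 24, align 8
@0: h [8B, align 8] → 8
@8: refcount [24B, align 8] → 32
@32: a [1B, align 1] → 33
+7 pad (align 8)
@40: b [8B, align 8] → 48
@48: f [8B, align 8] → 56
@56: uid [8B, align 8] → 64
@64: e [8B, align 8] → 72
@72: gid [8B, align 8] → 80
@80: start_time [40B, align 8] → 120
@120: rss [8B, align 8] → 128
@128: g [8B, align 8] → 136
size 136, align 8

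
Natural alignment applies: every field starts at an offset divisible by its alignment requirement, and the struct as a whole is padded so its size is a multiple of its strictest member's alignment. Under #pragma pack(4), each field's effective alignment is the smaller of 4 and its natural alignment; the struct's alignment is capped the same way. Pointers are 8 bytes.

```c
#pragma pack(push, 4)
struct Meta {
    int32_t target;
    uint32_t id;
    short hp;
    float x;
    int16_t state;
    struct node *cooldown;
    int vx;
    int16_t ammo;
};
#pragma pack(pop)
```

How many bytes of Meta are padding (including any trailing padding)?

@0: target [4B, align 4] → 4
@4: id [4B, align 4] → 8
@8: hp [2B, align 2] → 10
+2 pad (align 4)
@12: x [4B, align 4] → 16
@16: state [2B, align 2] → 18
+2 pad (align 4)
@20: cooldown [8B, align 4] → 28
@28: vx [4B, align 4] → 32
@32: ammo [2B, align 2] → 34
+2 tail pad (align 4)
size 36, align 4
data bytes 30, size 36 → padding 6

6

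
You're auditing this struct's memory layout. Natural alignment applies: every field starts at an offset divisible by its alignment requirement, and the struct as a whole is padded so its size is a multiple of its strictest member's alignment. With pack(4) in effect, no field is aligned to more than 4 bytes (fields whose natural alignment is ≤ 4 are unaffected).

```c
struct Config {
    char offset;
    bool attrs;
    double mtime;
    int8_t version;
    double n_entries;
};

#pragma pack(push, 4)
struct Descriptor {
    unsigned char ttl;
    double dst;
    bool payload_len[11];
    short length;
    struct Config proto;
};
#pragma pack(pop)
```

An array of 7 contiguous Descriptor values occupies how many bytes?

Config: 0..1  offset  (1B, 1-aligned); 1..2  attrs  (1B, 1-aligned); 2..8  -- padding (6B); 8..16  mtime  (8B, 8-aligned); 16..17  version  (1B, 1-aligned); 17..24  -- padding (7B); 24..32  n_entries  (8B, 8-aligned); sizeof = 32, alignof = 8
0..1  ttl  (1B, 1-aligned)
1..4  -- padding (3B)
4..12  dst  (8B, 4-aligned)
12..23  payload_len  (11B, 1-aligned)
23..24  -- padding (1B)
24..26  length  (2B, 2-aligned)
26..28  -- padding (2B)
28..60  proto  (32B, 4-aligned)
sizeof = 60, alignof = 4
array of 7: 7 × 60 = 420

420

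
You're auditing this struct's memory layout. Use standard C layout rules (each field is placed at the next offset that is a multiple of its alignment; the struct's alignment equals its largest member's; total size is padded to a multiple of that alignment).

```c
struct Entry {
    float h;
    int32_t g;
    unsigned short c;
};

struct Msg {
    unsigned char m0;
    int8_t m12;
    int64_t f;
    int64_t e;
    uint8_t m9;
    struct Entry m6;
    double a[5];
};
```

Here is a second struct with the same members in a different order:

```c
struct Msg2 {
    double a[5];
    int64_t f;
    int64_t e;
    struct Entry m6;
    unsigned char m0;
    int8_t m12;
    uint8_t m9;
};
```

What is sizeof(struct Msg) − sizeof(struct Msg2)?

Entry: @0: h [4B, align 4] → 4; @4: g [4B, align 4] → 8; @8: c [2B, align 2] → 10; +2 tail pad (align 4); size 12, align 4
@0: m0 [1B, align 1] → 1
@1: m12 [1B, align 1] → 2
+6 pad (align 8)
@8: f [8B, align 8] → 16
@16: e [8B, align 8] → 24
@24: m9 [1B, align 1] → 25
+3 pad (align 4)
@28: m6 [12B, align 4] → 40
@40: a [40B, align 8] → 80
size 80, align 8
— Msg2 —
@0: a [40B, align 8] → 40
@40: f [8B, align 8] → 48
@48: e [8B, align 8] → 56
@56: m6 [12B, align 4] → 68
@68: m0 [1B, align 1] → 69
@69: m12 [1B, align 1] → 70
@70: m9 [1B, align 1] → 71
+1 tail pad (align 8)
size 72, align 8
80 − 72 = 8

8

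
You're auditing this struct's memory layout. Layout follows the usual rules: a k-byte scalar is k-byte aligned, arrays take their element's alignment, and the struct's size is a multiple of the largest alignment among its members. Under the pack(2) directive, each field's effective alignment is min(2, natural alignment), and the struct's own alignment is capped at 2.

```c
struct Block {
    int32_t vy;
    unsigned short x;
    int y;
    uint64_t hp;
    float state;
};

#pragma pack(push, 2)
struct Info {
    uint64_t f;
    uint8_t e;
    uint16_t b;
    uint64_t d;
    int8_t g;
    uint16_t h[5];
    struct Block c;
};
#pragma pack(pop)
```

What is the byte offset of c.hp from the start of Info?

48

Block: 0..4  vy  (4B, 4-aligned); 4..6  x  (2B, 2-aligned); 6..8  -- padding (2B); 8..12  y  (4B, 4-aligned); 12..16  -- padding (4B); 16..24  hp  (8B, 8-aligned); 24..28  state  (4B, 4-aligned); 28..32  -- tail padding (4B); sizeof = 32, alignof = 8
0..8  f  (8B, 2-aligned)
8..9  e  (1B, 1-aligned)
9..10  -- padding (1B)
10..12  b  (2B, 2-aligned)
12..20  d  (8B, 2-aligned)
20..21  g  (1B, 1-aligned)
21..22  -- padding (1B)
22..32  h  (10B, 2-aligned)
32..64  c  (32B, 2-aligned)
within Block: hp at 16
32 + 16 = 48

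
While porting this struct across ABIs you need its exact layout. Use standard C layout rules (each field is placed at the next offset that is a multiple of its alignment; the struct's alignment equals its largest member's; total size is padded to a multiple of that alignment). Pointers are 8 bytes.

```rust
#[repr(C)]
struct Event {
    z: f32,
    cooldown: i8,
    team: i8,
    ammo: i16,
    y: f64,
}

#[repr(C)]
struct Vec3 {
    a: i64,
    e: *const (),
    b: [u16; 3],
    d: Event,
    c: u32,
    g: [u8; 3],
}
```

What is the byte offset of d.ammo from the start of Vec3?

30

Event: 0..4  z  (4B, 4-aligned); 4..5  cooldown  (1B, 1-aligned); 5..6  team  (1B, 1-aligned); 6..8  ammo  (2B, 2-aligned); 8..16  y  (8B, 8-aligned); sizeof = 16, alignof = 8
0..8  a  (8B, 8-aligned)
8..16  e  (8B, 8-aligned)
16..22  b  (6B, 2-aligned)
22..24  -- padding (2B)
24..40  d  (16B, 8-aligned)
within Event: ammo at 6
24 + 6 = 30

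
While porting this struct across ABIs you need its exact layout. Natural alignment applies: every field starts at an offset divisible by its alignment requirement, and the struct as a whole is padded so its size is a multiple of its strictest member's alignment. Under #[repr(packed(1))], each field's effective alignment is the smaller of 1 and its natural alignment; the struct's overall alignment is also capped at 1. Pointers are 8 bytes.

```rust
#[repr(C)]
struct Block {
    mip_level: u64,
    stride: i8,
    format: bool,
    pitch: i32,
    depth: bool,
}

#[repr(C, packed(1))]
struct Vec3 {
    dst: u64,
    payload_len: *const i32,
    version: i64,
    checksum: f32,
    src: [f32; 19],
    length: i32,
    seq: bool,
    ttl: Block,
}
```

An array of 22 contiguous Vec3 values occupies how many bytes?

Block: 0..8  mip_level  (8B, 8-aligned); 8..9  stride  (1B, 1-aligned); 9..10  format  (1B, 1-aligned); 10..12  -- padding (2B); 12..16  pitch  (4B, 4-aligned); 16..17  depth  (1B, 1-aligned); 17..24  -- tail padding (7B); sizeof = 24, alignof = 8
0..8  dst  (8B, 1-aligned)
8..16  payload_len  (8B, 1-aligned)
16..24  version  (8B, 1-aligned)
24..28  checksum  (4B, 1-aligned)
28..104  src  (76B, 1-aligned)
104..108  length  (4B, 1-aligned)
108..109  seq  (1B, 1-aligned)
109..133  ttl  (24B, 1-aligned)
sizeof = 133, alignof = 1
array of 22: 22 × 133 = 2926

2926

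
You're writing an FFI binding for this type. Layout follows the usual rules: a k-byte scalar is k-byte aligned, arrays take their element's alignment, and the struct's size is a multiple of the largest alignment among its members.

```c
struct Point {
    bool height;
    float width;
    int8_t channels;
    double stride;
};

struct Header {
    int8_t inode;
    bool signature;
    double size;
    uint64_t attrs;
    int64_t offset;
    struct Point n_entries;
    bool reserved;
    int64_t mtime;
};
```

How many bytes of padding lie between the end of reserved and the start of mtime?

7

Point: height at 0 (size 1, align 1) → ends 1; pad 3 to align 4 for width; width at 4 (size 4, align 4) → ends 8; channels at 8 (size 1, align 1) → ends 9; pad 7 to align 8 for stride; stride at 16 (size 8, align 8) → ends 24; total 24 bytes, alignment 8
inode at 0 (size 1, align 1) → ends 1
signature at 1 (size 1, align 1) → ends 2
pad 6 to align 8 for size
size at 8 (size 8, align 8) → ends 16
attrs at 16 (size 8, align 8) → ends 24
offset at 24 (size 8, align 8) → ends 32
n_entries at 32 (size 24, align 8) → ends 56
reserved at 56 (size 1, align 1) → ends 57
pad 7 to align 8 for mtime
mtime at 64 (size 8, align 8) → ends 72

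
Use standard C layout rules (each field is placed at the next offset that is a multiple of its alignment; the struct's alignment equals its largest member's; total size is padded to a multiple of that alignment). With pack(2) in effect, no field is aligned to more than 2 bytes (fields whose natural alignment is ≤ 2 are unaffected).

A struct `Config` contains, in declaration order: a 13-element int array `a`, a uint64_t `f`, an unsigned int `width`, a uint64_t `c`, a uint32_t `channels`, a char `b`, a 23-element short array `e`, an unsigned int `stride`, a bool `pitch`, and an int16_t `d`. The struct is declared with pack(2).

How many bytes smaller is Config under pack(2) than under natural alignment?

12

natural layout:
  0..52  a  (52B, 4-aligned)
  52..56  -- padding (4B)
  56..64  f  (8B, 8-aligned)
  64..68  width  (4B, 4-aligned)
  68..72  -- padding (4B)
  72..80  c  (8B, 8-aligned)
  80..84  channels  (4B, 4-aligned)
  84..85  b  (1B, 1-aligned)
  85..86  -- padding (1B)
  86..132  e  (46B, 2-aligned)
  132..136  stride  (4B, 4-aligned)
  136..137  pitch  (1B, 1-aligned)
  137..138  -- padding (1B)
  138..140  d  (2B, 2-aligned)
  140..144  -- tail padding (4B)
  sizeof = 144, alignof = 8
packed(2) layout:
  0..52  a  (52B, 2-aligned)
  52..60  f  (8B, 2-aligned)
  60..64  width  (4B, 2-aligned)
  64..72  c  (8B, 2-aligned)
  72..76  channels  (4B, 2-aligned)
  76..77  b  (1B, 1-aligned)
  77..78  -- padding (1B)
  78..124  e  (46B, 2-aligned)
  124..128  stride  (4B, 2-aligned)
  128..129  pitch  (1B, 1-aligned)
  129..130  -- padding (1B)
  130..132  d  (2B, 2-aligned)
  sizeof = 132, alignof = 2
144 − 132 = 12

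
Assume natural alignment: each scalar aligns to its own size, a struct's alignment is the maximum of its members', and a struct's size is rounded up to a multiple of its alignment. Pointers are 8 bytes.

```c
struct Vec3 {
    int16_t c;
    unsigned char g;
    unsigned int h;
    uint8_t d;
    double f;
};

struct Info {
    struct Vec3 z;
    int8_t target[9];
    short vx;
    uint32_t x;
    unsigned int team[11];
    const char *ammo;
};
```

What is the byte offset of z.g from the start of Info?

2

Vec3: @0: c [2B, align 2] → 2; @2: g [1B, align 1] → 3; +1 pad (align 4); @4: h [4B, align 4] → 8; @8: d [1B, align 1] → 9; +7 pad (align 8); @16: f [8B, align 8] → 24; size 24, align 8
@0: z [24B, align 8] → 24
within Vec3: g at 2
0 + 2 = 2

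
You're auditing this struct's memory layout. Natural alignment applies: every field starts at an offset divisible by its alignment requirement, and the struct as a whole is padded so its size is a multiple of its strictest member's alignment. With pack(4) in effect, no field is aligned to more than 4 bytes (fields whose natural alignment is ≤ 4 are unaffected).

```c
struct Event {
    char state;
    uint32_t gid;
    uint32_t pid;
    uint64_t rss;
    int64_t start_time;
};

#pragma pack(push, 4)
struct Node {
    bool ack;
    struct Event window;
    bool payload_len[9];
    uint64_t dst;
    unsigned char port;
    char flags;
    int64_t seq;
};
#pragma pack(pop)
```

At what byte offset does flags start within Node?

Event: @0: state [1B, align 1] → 1; +3 pad (align 4); @4: gid [4B, align 4] → 8; @8: pid [4B, align 4] → 12; +4 pad (align 8); @16: rss [8B, align 8] → 24; @24: start_time [8B, align 8] → 32; size 32, align 8
@0: ack [1B, align 1] → 1
+3 pad (align 4)
@4: window [32B, align 4] → 36
@36: payload_len [9B, align 1] → 45
+3 pad (align 4)
@48: dst [8B, align 4] → 56
@56: port [1B, align 1] → 57
@57: flags [1B, align 1] → 58

57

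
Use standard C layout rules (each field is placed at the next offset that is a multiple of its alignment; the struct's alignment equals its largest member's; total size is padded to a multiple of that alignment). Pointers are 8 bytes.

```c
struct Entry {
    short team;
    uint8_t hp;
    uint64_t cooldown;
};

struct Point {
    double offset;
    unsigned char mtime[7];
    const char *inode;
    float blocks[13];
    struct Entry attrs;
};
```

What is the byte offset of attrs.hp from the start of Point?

82

Entry: @0: team [2B, align 2] → 2; @2: hp [1B, align 1] → 3; +5 pad (align 8); @8: cooldown [8B, align 8] → 16; size 16, align 8
@0: offset [8B, align 8] → 8
@8: mtime [7B, align 1] → 15
+1 pad (align 8)
@16: inode [8B, align 8] → 24
@24: blocks [52B, align 4] → 76
+4 pad (align 8)
@80: attrs [16B, align 8] → 96
within Entry: hp at 2
80 + 2 = 82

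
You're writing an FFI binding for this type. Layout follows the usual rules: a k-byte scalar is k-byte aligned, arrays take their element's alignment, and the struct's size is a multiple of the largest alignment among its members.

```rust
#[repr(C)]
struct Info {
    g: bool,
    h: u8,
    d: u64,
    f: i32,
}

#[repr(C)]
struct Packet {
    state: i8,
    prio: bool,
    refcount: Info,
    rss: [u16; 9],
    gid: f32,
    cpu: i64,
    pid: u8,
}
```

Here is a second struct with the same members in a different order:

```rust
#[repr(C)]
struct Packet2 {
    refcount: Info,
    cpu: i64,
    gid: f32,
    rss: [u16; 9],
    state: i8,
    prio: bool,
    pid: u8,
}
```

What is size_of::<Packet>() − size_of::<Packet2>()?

Info: @0: g [1B, align 1] → 1; @1: h [1B, align 1] → 2; +6 pad (align 8); @8: d [8B, align 8] → 16; @16: f [4B, align 4] → 20; +4 tail pad (align 8); size 24, align 8
@0: state [1B, align 1] → 1
@1: prio [1B, align 1] → 2
+6 pad (align 8)
@8: refcount [24B, align 8] → 32
@32: rss [18B, align 2] → 50
+2 pad (align 4)
@52: gid [4B, align 4] → 56
@56: cpu [8B, align 8] → 64
@64: pid [1B, align 1] → 65
+7 tail pad (align 8)
size 72, align 8
— Packet2 —
@0: refcount [24B, align 8] → 24
@24: cpu [8B, align 8] → 32
@32: gid [4B, align 4] → 36
@36: rss [18B, align 2] → 54
@54: state [1B, align 1] → 55
@55: prio [1B, align 1] → 56
@56: pid [1B, align 1] → 57
+7 tail pad (align 8)
size 64, align 8
72 − 64 = 8

8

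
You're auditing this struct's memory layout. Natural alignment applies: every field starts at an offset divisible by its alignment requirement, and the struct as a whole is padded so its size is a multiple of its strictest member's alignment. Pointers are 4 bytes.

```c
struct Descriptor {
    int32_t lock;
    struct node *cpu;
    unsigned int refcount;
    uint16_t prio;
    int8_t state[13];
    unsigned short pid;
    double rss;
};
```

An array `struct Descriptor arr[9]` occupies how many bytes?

lock at 0 (size 4, align 4) → ends 4
cpu at 4 (size 4, align 4) → ends 8
refcount at 8 (size 4, align 4) → ends 12
prio at 12 (size 2, align 2) → ends 14
state at 14 (size 13, align 1) → ends 27
pad 1 to align 2 for pid
pid at 28 (size 2, align 2) → ends 30
pad 2 to align 8 for rss
rss at 32 (size 8, align 8) → ends 40
total 40 bytes, alignment 8
array of 9: 9 × 40 = 360

360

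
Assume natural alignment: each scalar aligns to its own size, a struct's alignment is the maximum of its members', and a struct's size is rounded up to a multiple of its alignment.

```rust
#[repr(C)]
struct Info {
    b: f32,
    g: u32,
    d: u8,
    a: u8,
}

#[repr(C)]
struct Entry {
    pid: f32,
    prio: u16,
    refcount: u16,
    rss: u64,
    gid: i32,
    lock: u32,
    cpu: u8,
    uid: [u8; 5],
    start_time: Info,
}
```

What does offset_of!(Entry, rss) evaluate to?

8

Info: @0: b [4B, align 4] → 4; @4: g [4B, align 4] → 8; @8: d [1B, align 1] → 9; @9: a [1B, align 1] → 10; +2 tail pad (align 4); size 12, align 4
@0: pid [4B, align 4] → 4
@4: prio [2B, align 2] → 6
@6: refcount [2B, align 2] → 8
@8: rss [8B, align 8] → 16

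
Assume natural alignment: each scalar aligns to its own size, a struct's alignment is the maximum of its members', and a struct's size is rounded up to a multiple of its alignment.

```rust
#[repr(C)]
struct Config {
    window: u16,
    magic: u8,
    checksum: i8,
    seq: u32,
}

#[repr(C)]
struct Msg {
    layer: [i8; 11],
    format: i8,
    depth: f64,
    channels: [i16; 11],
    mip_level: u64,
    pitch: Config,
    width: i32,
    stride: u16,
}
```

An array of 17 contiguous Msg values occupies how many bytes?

1224

Config: 0..2  window  (2B, 2-aligned); 2..3  magic  (1B, 1-aligned); 3..4  checksum  (1B, 1-aligned); 4..8  seq  (4B, 4-aligned); sizeof = 8, alignof = 4
0..11  layer  (11B, 1-aligned)
11..12  format  (1B, 1-aligned)
12..16  -- padding (4B)
16..24  depth  (8B, 8-aligned)
24..46  channels  (22B, 2-aligned)
46..48  -- padding (2B)
48..56  mip_level  (8B, 8-aligned)
56..64  pitch  (8B, 4-aligned)
64..68  width  (4B, 4-aligned)
68..70  stride  (2B, 2-aligned)
70..72  -- tail padding (2B)
sizeof = 72, alignof = 8
array of 17: 17 × 72 = 1224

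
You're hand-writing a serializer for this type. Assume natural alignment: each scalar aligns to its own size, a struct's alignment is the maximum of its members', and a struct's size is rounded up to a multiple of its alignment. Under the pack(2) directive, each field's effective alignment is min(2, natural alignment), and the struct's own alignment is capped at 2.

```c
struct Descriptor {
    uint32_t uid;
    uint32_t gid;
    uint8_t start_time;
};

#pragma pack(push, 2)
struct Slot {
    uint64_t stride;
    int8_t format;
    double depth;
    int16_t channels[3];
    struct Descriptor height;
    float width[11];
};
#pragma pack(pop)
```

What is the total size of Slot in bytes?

80 bytes

Descriptor: @0: uid [4B, align 4] → 4; @4: gid [4B, align 4] → 8; @8: start_time [1B, align 1] → 9; +3 tail pad (align 4); size 12, align 4
@0: stride [8B, align 2] → 8
@8: format [1B, align 1] → 9
+1 pad (align 2)
@10: depth [8B, align 2] → 18
@18: channels [6B, align 2] → 24
@24: height [12B, align 2] → 36
@36: width [44B, align 2] → 80
size 80, align 2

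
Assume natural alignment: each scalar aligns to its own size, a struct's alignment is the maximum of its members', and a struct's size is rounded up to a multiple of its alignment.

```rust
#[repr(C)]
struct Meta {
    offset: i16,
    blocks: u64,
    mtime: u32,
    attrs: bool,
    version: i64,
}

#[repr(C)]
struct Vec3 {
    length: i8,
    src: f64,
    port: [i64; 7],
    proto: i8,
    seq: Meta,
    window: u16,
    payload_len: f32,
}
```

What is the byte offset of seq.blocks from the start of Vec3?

88

Meta: @0: offset [2B, align 2] → 2; +6 pad (align 8); @8: blocks [8B, align 8] → 16; @16: mtime [4B, align 4] → 20; @20: attrs [1B, align 1] → 21; +3 pad (align 8); @24: version [8B, align 8] → 32; size 32, align 8
@0: length [1B, align 1] → 1
+7 pad (align 8)
@8: src [8B, align 8] → 16
@16: port [56B, align 8] → 72
@72: proto [1B, align 1] → 73
+7 pad (align 8)
@80: seq [32B, align 8] → 112
within Meta: blocks at 8
80 + 8 = 88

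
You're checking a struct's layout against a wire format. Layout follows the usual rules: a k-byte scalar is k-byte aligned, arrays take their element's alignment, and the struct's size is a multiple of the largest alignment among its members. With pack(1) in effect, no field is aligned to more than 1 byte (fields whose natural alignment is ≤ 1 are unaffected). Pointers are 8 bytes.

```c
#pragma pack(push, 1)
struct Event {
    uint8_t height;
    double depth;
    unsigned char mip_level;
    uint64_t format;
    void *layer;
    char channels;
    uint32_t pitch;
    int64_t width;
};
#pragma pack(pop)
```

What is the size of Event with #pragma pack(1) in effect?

39

height at 0 (size 1, align 1) → ends 1
depth at 1 (size 8, align 1) → ends 9
mip_level at 9 (size 1, align 1) → ends 10
format at 10 (size 8, align 1) → ends 18
layer at 18 (size 8, align 1) → ends 26
channels at 26 (size 1, align 1) → ends 27
pitch at 27 (size 4, align 1) → ends 31
width at 31 (size 8, align 1) → ends 39
total 39 bytes, alignment 1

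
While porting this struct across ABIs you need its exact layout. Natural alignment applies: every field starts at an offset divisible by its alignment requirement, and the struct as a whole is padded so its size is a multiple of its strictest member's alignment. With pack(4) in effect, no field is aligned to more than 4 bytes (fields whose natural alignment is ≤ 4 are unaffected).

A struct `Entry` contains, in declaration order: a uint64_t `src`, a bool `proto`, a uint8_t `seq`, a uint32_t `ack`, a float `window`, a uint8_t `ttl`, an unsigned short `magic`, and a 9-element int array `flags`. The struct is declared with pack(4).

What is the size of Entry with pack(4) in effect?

0..8  src  (8B, 4-aligned)
8..9  proto  (1B, 1-aligned)
9..10  seq  (1B, 1-aligned)
10..12  -- padding (2B)
12..16  ack  (4B, 4-aligned)
16..20  window  (4B, 4-aligned)
20..21  ttl  (1B, 1-aligned)
21..22  -- padding (1B)
22..24  magic  (2B, 2-aligned)
24..60  flags  (36B, 4-aligned)
sizeof = 60, alignof = 4

60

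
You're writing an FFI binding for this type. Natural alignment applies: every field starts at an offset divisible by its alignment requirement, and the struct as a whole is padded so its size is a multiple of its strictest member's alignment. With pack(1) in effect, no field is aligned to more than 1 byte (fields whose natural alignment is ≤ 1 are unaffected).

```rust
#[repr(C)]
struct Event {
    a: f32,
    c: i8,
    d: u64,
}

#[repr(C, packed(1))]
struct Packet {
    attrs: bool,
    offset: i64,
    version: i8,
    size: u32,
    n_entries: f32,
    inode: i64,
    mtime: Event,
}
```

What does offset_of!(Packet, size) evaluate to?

10

Event: a at 0 (size 4, align 4) → ends 4; c at 4 (size 1, align 1) → ends 5; pad 3 to align 8 for d; d at 8 (size 8, align 8) → ends 16; total 16 bytes, alignment 8
attrs at 0 (size 1, align 1) → ends 1
offset at 1 (size 8, align 1) → ends 9
version at 9 (size 1, align 1) → ends 10
size at 10 (size 4, align 1) → ends 14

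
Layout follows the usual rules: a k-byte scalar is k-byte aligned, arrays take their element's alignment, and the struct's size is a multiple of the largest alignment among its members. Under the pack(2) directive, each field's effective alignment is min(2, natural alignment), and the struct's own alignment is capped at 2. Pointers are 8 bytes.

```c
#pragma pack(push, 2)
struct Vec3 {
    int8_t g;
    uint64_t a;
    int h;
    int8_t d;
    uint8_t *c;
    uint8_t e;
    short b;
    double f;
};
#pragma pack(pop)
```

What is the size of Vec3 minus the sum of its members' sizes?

g at 0 (size 1, align 1) → ends 1
pad 1 to align 2 for a
a at 2 (size 8, align 2) → ends 10
h at 10 (size 4, align 2) → ends 14
d at 14 (size 1, align 1) → ends 15
pad 1 to align 2 for c
c at 16 (size 8, align 2) → ends 24
e at 24 (size 1, align 1) → ends 25
pad 1 to align 2 for b
b at 26 (size 2, align 2) → ends 28
f at 28 (size 8, align 2) → ends 36
total 36 bytes, alignment 2
data bytes 33, size 36 → padding 3

3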